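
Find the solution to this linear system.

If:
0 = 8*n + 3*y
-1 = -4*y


Then:
n = -3/32
y = 1/4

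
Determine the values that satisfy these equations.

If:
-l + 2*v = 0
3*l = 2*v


Then:
l = 0
v = 0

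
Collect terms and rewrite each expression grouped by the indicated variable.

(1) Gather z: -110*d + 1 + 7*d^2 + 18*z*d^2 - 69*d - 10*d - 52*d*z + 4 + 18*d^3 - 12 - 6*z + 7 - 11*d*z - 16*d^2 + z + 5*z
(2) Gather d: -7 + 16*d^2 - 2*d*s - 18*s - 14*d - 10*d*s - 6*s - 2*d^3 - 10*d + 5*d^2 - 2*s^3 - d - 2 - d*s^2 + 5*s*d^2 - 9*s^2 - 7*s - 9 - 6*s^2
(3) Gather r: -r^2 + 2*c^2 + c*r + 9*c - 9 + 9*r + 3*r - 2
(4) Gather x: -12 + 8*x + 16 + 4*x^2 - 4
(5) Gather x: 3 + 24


(1) = 18*d^3 - 9*d^2 - 189*d + z*(18*d^2 - 63*d)
(2) = -2*d^3 + d^2*(5*s + 21) + d*(-s^2 - 12*s - 25) - 2*s^3 - 15*s^2 - 31*s - 18
(3) = 2*c^2 + 9*c - r^2 + r*(c + 12) - 11
(4) = 4*x^2 + 8*x
(5) = 27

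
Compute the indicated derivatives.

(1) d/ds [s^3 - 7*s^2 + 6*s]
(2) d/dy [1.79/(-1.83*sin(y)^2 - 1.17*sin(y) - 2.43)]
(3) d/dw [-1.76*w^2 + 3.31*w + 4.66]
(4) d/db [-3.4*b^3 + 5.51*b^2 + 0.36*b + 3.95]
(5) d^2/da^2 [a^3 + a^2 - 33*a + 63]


(1) = 3*s^2 - 14*s + 6
(2) = (6.5514*sin(y) + 2.0943)*cos(y)/(1.83*sin(y)^2 + 1.17*sin(y) + 2.43)^2
(3) = 3.31 - 3.52*w
(4) = -10.2*b^2 + 11.02*b + 0.36
(5) = 6*a + 2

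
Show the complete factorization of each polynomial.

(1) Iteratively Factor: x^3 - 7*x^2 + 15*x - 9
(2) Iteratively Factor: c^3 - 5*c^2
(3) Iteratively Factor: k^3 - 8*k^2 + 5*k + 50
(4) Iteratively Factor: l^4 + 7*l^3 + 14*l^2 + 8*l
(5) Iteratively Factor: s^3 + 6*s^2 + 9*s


(1) = (x - 3)*(x^2 - 4*x + 3) = (x - 3)*(x - 1)*(x - 3)
(2) = (c)*(c^2 - 5*c) = c^2*(c - 5)
(3) = (k - 5)*(k^2 - 3*k - 10) = (k - 5)^2*(k + 2)
(4) = (l + 2)*(l^3 + 5*l^2 + 4*l) = (l + 1)*(l + 2)*(l^2 + 4*l) = (l + 1)*(l + 2)*(l + 4)*(l)
(5) = (s + 3)*(s^2 + 3*s) = s*(s + 3)*(s + 3)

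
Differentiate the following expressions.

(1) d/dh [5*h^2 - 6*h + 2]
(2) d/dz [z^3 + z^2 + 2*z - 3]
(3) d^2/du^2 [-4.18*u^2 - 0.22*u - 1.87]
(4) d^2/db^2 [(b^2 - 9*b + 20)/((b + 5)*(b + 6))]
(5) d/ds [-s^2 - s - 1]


(1) = 10*h - 6
(2) = 3*z^2 + 2*z + 2
(3) = -8.36000000000000
(4) = 20*(-2*b^3 - 3*b^2 + 147*b + 569)/(b^6 + 33*b^5 + 453*b^4 + 3311*b^3 + 13590*b^2 + 29700*b + 27000)
(5) = -2*s - 1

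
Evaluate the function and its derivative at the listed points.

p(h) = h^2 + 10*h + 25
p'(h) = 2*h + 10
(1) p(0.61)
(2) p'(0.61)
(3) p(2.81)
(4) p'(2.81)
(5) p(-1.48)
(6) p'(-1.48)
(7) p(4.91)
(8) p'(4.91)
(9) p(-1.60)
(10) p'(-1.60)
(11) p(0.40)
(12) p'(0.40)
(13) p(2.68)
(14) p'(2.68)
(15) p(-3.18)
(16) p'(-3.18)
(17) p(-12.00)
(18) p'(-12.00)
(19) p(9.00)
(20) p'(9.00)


(1) = 31.47
(2) = 11.22
(3) = 61.00
(4) = 15.62
(5) = 12.39
(6) = 7.04
(7) = 98.21
(8) = 19.82
(9) = 11.56
(10) = 6.80
(11) = 29.16
(12) = 10.80
(13) = 58.98
(14) = 15.36
(15) = 3.31
(16) = 3.64
(17) = 49.00
(18) = -14.00
(19) = 196.00
(20) = 28.00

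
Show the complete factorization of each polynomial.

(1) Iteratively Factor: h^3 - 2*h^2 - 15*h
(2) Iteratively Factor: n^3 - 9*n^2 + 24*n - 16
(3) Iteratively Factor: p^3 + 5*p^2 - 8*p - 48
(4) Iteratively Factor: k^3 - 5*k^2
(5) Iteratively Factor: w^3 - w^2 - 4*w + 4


(1) = (h - 5)*(h^2 + 3*h) = (h - 5)*(h + 3)*(h)
(2) = (n - 4)*(n^2 - 5*n + 4) = (n - 4)^2*(n - 1)
(3) = (p + 4)*(p^2 + p - 12) = (p + 4)^2*(p - 3)
(4) = (k - 5)*(k^2) = k*(k - 5)*(k)
(5) = (w - 1)*(w^2 - 4) = (w - 1)*(w + 2)*(w - 2)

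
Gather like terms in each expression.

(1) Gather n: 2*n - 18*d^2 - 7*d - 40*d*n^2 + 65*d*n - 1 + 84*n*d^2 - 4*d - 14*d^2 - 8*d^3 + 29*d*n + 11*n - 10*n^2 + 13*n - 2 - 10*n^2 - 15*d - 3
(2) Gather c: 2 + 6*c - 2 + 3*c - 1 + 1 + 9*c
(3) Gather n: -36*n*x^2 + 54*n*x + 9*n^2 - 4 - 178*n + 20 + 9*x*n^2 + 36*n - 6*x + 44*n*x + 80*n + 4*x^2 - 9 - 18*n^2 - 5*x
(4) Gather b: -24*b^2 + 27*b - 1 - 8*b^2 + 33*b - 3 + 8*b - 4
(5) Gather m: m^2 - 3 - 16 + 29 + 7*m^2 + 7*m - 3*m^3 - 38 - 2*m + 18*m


(1) = -8*d^3 - 32*d^2 - 26*d + n^2*(-40*d - 20) + n*(84*d^2 + 94*d + 26) - 6
(2) = 18*c
(3) = n^2*(9*x - 9) + n*(-36*x^2 + 98*x - 62) + 4*x^2 - 11*x + 7
(4) = -32*b^2 + 68*b - 8
(5) = -3*m^3 + 8*m^2 + 23*m - 28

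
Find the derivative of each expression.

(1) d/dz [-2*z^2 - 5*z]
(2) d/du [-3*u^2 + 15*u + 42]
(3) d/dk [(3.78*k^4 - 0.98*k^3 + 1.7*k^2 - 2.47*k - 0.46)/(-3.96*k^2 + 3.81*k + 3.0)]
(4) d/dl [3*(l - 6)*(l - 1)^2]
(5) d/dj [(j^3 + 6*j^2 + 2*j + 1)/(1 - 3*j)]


(1) = -4*z - 5
(2) = 15 - 6*u
(3) = (-29.9376*k^5 + 47.0862*k^4 + 37.8924*k^3 - 12.1242*k^2 + 6.5568*k - 5.6574)/(15.6816*k^4 - 30.1752*k^3 - 9.2439*k^2 + 22.86*k + 9.0)
(4) = 3*(l - 1)*(3*l - 13)
(5) = (-6*j^3 - 15*j^2 + 12*j + 5)/(9*j^2 - 6*j + 1)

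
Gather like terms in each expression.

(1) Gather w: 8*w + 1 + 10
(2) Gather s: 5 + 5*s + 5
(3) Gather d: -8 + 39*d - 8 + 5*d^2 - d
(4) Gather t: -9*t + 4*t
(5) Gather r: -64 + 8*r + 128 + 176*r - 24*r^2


(1) = 8*w + 11
(2) = 5*s + 10
(3) = 5*d^2 + 38*d - 16
(4) = -5*t
(5) = -24*r^2 + 184*r + 64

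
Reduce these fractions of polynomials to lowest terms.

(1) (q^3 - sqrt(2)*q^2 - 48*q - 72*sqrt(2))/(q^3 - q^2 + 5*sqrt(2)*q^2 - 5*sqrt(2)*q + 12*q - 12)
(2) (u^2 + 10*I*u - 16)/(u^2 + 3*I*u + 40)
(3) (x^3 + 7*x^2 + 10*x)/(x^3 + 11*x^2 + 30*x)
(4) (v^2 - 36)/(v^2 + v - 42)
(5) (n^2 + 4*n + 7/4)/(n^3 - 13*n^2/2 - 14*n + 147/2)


(1) = (q - 6*sqrt(2))/(q - 1)
(2) = (u + 2*I)/(u - 5*I)
(3) = (x + 2)/(x + 6)
(4) = (v + 6)/(v + 7)
(5) = (2*n + 1)/(2*n^2 - 20*n + 42)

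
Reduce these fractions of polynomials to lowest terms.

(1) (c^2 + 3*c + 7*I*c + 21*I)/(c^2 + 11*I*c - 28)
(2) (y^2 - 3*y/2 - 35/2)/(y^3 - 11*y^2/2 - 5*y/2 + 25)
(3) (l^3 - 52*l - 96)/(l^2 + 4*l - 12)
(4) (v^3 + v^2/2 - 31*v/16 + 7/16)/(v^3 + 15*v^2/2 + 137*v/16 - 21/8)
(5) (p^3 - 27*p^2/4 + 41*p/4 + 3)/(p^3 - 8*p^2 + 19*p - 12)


(1) = (c + 3)/(c + 4*I)
(2) = (2*y + 7)/(2*y^2 - y - 10)
(3) = (l^2 - 6*l - 16)/(l - 2)
(4) = (v - 1)/(v + 6)
(5) = (4*p + 1)/(4*p - 4)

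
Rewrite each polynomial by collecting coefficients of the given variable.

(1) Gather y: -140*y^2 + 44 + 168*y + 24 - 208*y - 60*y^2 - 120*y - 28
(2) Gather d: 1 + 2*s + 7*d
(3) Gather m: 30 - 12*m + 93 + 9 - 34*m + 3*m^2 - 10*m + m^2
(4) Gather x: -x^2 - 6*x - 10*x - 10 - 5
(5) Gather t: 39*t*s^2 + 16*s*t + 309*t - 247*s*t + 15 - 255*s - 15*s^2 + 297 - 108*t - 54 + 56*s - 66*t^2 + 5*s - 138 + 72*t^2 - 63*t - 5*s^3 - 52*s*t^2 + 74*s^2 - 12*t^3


(1) = -200*y^2 - 160*y + 40
(2) = 7*d + 2*s + 1
(3) = 4*m^2 - 56*m + 132
(4) = -x^2 - 16*x - 15
(5) = -5*s^3 + 59*s^2 - 194*s - 12*t^3 + t^2*(6 - 52*s) + t*(39*s^2 - 231*s + 138) + 120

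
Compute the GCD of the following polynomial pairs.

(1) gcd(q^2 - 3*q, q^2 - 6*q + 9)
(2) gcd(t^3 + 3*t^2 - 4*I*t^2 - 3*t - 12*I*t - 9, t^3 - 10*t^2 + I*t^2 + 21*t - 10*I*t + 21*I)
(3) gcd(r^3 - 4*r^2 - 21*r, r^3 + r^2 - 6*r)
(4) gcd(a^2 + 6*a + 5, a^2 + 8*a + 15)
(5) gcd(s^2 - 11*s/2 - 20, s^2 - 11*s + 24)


(1) = gcd(q*(q - 3), (q - 3)^2) = q - 3
(2) = 1
(3) = gcd(r*(r - 7)*(r + 3), r*(r - 2)*(r + 3)) = r^2 + 3*r
(4) = a + 5
(5) = gcd((s - 8)*(s + 5/2), (s - 8)*(s - 3)) = s - 8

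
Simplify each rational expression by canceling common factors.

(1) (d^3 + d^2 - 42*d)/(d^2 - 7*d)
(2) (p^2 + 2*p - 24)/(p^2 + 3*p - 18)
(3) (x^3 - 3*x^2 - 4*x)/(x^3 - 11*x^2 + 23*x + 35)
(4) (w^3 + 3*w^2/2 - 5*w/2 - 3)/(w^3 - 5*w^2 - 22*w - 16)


(1) = (d^2 + d - 42)/(d - 7)
(2) = (p - 4)/(p - 3)
(3) = (x^2 - 4*x)/(x^2 - 12*x + 35)
(4) = (2*w - 3)/(2*w - 16)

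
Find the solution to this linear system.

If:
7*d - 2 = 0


Then:
d = 2/7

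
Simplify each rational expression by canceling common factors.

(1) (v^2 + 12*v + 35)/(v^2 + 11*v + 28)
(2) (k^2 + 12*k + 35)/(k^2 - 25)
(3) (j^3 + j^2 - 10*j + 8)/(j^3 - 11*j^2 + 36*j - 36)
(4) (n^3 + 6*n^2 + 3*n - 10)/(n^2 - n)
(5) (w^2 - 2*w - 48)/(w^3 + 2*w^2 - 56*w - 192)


(1) = (v + 5)/(v + 4)
(2) = (k + 7)/(k - 5)
(3) = (j^2 + 3*j - 4)/(j^2 - 9*j + 18)
(4) = (n^2 + 7*n + 10)/n
(5) = 1/(w + 4)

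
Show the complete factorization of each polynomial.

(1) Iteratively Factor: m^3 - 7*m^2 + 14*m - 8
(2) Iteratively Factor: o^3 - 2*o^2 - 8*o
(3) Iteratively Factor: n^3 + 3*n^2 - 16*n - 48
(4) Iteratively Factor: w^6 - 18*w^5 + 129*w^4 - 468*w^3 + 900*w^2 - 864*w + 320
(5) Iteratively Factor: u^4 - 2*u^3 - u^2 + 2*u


(1) = (m - 4)*(m^2 - 3*m + 2) = (m - 4)*(m - 2)*(m - 1)
(2) = (o + 2)*(o^2 - 4*o) = o*(o + 2)*(o - 4)
(3) = (n + 3)*(n^2 - 16) = (n + 3)*(n + 4)*(n - 4)
(4) = (w - 1)*(w^5 - 17*w^4 + 112*w^3 - 356*w^2 + 544*w - 320) = (w - 5)*(w - 1)*(w^4 - 12*w^3 + 52*w^2 - 96*w + 64) = (w - 5)*(w - 4)*(w - 1)*(w^3 - 8*w^2 + 20*w - 16) = (w - 5)*(w - 4)*(w - 2)*(w - 1)*(w^2 - 6*w + 8) = (w - 5)*(w - 4)^2*(w - 2)*(w - 1)*(w - 2)
(5) = (u - 2)*(u^3 - u) = u*(u - 2)*(u^2 - 1) = u*(u - 2)*(u - 1)*(u + 1)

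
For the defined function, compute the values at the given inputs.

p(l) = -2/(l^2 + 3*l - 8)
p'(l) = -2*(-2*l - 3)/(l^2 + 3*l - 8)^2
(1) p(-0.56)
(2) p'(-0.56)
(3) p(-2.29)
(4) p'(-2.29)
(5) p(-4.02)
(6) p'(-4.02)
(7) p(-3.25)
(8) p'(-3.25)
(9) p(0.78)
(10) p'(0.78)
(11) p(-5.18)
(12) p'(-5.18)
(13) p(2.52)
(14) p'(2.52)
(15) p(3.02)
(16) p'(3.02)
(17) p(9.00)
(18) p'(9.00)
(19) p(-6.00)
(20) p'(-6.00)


(1) = 0.21
(2) = 0.04
(3) = 0.21
(4) = -0.03
(5) = 0.51
(6) = -0.66
(7) = 0.28
(8) = -0.14
(9) = 0.40
(10) = 0.36
(11) = -0.61
(12) = -1.36
(13) = -0.34
(14) = 0.46
(15) = -0.20
(16) = 0.17
(17) = -0.02
(18) = 0.00
(19) = -0.20
(20) = -0.18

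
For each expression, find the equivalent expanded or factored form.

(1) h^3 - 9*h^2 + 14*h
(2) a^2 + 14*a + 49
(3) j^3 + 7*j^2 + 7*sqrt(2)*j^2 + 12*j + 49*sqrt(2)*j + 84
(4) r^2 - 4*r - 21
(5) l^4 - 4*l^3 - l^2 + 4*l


(1) = h*(h - 7)*(h - 2)
(2) = (a + 7)^2
(3) = (j + 7)*(j + sqrt(2))*(j + 6*sqrt(2))
(4) = (r - 7)*(r + 3)
(5) = l*(l - 4)*(l - 1)*(l + 1)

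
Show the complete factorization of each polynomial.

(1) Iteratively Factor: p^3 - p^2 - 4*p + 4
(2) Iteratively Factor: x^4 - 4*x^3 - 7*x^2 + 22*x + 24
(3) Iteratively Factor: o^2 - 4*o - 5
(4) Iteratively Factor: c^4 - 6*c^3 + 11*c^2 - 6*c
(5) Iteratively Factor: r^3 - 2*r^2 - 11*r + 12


(1) = (p - 1)*(p^2 - 4) = (p - 1)*(p + 2)*(p - 2)
(2) = (x - 3)*(x^3 - x^2 - 10*x - 8) = (x - 3)*(x + 2)*(x^2 - 3*x - 4) = (x - 3)*(x + 1)*(x + 2)*(x - 4)
(3) = (o - 5)*(o + 1)
(4) = (c - 2)*(c^3 - 4*c^2 + 3*c) = c*(c - 2)*(c^2 - 4*c + 3) = c*(c - 3)*(c - 2)*(c - 1)
(5) = (r - 1)*(r^2 - r - 12) = (r - 1)*(r + 3)*(r - 4)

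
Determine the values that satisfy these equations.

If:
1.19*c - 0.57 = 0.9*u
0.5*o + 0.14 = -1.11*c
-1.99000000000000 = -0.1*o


Then:
c = -9.09
o = 19.90
u = -12.65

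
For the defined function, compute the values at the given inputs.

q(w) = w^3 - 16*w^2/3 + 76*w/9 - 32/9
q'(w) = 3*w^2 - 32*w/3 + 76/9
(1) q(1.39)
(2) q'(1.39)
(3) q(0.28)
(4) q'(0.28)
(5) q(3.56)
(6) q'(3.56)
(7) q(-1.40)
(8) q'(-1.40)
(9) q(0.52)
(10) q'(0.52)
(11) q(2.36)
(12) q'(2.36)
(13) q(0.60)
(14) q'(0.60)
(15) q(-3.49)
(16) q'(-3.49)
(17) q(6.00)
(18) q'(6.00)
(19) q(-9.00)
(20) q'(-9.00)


(1) = 0.56
(2) = -0.59
(3) = -1.59
(4) = 5.69
(5) = 4.03
(6) = 8.49
(7) = -28.58
(8) = 29.26
(9) = -0.47
(10) = 3.71
(11) = -0.19
(12) = -0.02
(13) = -0.19
(14) = 3.12
(15) = -140.50
(16) = 82.21
(17) = 71.11
(18) = 52.44
(19) = -1240.56
(20) = 347.44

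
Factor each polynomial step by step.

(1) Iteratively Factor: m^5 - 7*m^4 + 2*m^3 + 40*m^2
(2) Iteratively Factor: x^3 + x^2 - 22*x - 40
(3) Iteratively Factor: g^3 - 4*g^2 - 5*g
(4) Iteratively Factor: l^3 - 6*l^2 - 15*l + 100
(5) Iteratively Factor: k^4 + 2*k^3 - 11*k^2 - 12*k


(1) = (m - 4)*(m^4 - 3*m^3 - 10*m^2) = (m - 4)*(m + 2)*(m^3 - 5*m^2) = (m - 5)*(m - 4)*(m + 2)*(m^2) = m*(m - 5)*(m - 4)*(m + 2)*(m)
(2) = (x - 5)*(x^2 + 6*x + 8) = (x - 5)*(x + 4)*(x + 2)
(3) = (g - 5)*(g^2 + g) = (g - 5)*(g + 1)*(g)
(4) = (l - 5)*(l^2 - l - 20) = (l - 5)*(l + 4)*(l - 5)
(5) = (k - 3)*(k^3 + 5*k^2 + 4*k) = k*(k - 3)*(k^2 + 5*k + 4) = k*(k - 3)*(k + 4)*(k + 1)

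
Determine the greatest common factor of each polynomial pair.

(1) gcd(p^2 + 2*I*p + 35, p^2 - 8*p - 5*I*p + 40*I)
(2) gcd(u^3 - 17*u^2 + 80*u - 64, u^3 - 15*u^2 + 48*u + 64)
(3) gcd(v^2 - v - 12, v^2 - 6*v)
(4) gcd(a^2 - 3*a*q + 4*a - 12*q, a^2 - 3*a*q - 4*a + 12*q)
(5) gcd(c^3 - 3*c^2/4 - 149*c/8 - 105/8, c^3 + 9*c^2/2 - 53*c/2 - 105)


(1) = p - 5*I
(2) = gcd((u - 8)^2*(u - 1), (u - 8)^2*(u + 1)) = u^2 - 16*u + 64
(3) = 1
(4) = -a + 3*q
(5) = gcd((c - 5)*(c + 3/4)*(c + 7/2), (c - 5)*(c + 7/2)*(c + 6)) = c^2 - 3*c/2 - 35/2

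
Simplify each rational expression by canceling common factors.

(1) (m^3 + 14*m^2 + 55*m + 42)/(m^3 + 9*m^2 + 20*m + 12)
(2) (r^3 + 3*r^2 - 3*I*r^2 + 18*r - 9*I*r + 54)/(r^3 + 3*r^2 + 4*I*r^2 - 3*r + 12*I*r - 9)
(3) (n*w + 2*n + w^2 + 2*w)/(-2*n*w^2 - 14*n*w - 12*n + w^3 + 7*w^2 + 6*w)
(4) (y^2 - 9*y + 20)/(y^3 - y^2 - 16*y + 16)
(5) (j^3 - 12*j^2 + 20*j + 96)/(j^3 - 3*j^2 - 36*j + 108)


(1) = (m + 7)/(m + 2)
(2) = (r - 6*I)/(r + I)
(3) = (n*w + 2*n + w^2 + 2*w)/(-2*n*w^2 - 14*n*w - 12*n + w^3 + 7*w^2 + 6*w)
(4) = (y - 5)/(y^2 + 3*y - 4)
(5) = (j^2 - 6*j - 16)/(j^2 + 3*j - 18)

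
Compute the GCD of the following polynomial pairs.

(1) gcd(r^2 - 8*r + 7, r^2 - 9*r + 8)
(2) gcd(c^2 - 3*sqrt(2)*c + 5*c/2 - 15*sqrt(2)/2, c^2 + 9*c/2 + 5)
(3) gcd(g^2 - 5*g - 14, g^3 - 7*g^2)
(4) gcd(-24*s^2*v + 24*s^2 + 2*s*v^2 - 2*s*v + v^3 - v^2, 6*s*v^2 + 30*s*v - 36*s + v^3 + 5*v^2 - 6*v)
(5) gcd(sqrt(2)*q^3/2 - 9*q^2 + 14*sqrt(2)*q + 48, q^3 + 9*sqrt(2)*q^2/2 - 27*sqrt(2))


(1) = gcd((r - 7)*(r - 1), (r - 8)*(r - 1)) = r - 1
(2) = c + 5/2
(3) = gcd((g - 7)*(g + 2), g^2*(g - 7)) = g - 7
(4) = 6*s*v - 6*s + v^2 - v
(5) = gcd((q - 6*sqrt(2))*(q - 4*sqrt(2))*(sqrt(2)*q/2 + 1), (q - 3*sqrt(2)/2)*(q + 3*sqrt(2))^2) = 1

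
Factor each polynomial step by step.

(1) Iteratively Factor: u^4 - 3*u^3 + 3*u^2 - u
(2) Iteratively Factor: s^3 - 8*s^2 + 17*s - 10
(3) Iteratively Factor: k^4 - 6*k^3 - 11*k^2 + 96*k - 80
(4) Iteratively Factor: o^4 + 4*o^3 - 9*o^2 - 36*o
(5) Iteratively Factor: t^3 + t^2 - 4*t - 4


(1) = (u)*(u^3 - 3*u^2 + 3*u - 1) = u*(u - 1)*(u^2 - 2*u + 1) = u*(u - 1)^2*(u - 1)
(2) = (s - 2)*(s^2 - 6*s + 5) = (s - 2)*(s - 1)*(s - 5)
(3) = (k - 4)*(k^3 - 2*k^2 - 19*k + 20) = (k - 4)*(k - 1)*(k^2 - k - 20) = (k - 4)*(k - 1)*(k + 4)*(k - 5)
(4) = (o)*(o^3 + 4*o^2 - 9*o - 36) = o*(o + 4)*(o^2 - 9) = o*(o + 3)*(o + 4)*(o - 3)
(5) = (t + 2)*(t^2 - t - 2) = (t - 2)*(t + 2)*(t + 1)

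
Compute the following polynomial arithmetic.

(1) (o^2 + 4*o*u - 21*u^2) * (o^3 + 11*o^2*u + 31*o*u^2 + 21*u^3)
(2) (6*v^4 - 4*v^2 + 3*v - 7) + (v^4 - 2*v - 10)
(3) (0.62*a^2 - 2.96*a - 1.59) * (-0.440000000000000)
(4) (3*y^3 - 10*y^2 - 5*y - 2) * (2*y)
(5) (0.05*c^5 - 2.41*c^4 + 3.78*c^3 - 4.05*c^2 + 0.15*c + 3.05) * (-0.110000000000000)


(1) = o^5 + 15*o^4*u + 54*o^3*u^2 - 86*o^2*u^3 - 567*o*u^4 - 441*u^5
(2) = 7*v^4 - 4*v^2 + v - 17
(3) = -0.2728*a^2 + 1.3024*a + 0.6996
(4) = 6*y^4 - 20*y^3 - 10*y^2 - 4*y
(5) = -0.0055*c^5 + 0.2651*c^4 - 0.4158*c^3 + 0.4455*c^2 - 0.0165*c - 0.3355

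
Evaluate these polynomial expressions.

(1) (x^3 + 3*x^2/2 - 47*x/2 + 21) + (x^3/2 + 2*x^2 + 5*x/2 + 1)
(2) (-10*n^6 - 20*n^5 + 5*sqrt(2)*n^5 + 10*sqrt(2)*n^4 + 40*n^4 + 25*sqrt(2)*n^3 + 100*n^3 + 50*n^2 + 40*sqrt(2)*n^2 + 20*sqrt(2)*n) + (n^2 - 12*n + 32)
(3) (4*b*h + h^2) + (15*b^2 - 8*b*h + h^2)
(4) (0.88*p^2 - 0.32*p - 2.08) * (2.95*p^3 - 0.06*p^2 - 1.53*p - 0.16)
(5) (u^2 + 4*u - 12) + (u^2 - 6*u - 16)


(1) = 3*x^3/2 + 7*x^2/2 - 21*x + 22
(2) = -10*n^6 - 20*n^5 + 5*sqrt(2)*n^5 + 10*sqrt(2)*n^4 + 40*n^4 + 25*sqrt(2)*n^3 + 100*n^3 + 51*n^2 + 40*sqrt(2)*n^2 - 12*n + 20*sqrt(2)*n + 32
(3) = 15*b^2 - 4*b*h + 2*h^2
(4) = 2.596*p^5 - 0.9968*p^4 - 7.4632*p^3 + 0.4736*p^2 + 3.2336*p + 0.3328
(5) = 2*u^2 - 2*u - 28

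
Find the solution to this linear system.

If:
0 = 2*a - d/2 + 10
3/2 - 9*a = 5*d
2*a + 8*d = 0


Then:
No Solution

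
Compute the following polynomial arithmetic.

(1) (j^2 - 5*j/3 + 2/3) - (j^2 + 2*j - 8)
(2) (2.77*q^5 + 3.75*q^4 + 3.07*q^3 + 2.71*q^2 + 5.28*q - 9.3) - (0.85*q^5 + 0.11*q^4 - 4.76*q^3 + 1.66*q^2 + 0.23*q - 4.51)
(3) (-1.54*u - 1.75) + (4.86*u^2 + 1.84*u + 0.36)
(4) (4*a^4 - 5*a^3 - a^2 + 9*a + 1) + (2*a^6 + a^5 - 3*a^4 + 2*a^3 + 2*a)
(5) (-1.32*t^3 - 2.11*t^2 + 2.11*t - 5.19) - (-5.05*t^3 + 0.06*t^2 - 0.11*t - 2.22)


(1) = 26/3 - 11*j/3
(2) = 1.92*q^5 + 3.64*q^4 + 7.83*q^3 + 1.05*q^2 + 5.05*q - 4.79
(3) = 4.86*u^2 + 0.3*u - 1.39
(4) = 2*a^6 + a^5 + a^4 - 3*a^3 - a^2 + 11*a + 1
(5) = 3.73*t^3 - 2.17*t^2 + 2.22*t - 2.97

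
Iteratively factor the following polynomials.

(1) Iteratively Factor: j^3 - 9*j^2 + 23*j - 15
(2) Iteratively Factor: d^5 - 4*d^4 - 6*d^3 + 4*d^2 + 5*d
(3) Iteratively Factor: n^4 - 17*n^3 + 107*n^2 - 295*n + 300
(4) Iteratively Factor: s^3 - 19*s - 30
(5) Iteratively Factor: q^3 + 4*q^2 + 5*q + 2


(1) = (j - 3)*(j^2 - 6*j + 5) = (j - 3)*(j - 1)*(j - 5)
(2) = (d)*(d^4 - 4*d^3 - 6*d^2 + 4*d + 5) = d*(d - 5)*(d^3 + d^2 - d - 1) = d*(d - 5)*(d - 1)*(d^2 + 2*d + 1) = d*(d - 5)*(d - 1)*(d + 1)*(d + 1)
(3) = (n - 5)*(n^3 - 12*n^2 + 47*n - 60) = (n - 5)^2*(n^2 - 7*n + 12) = (n - 5)^2*(n - 4)*(n - 3)
(4) = (s + 2)*(s^2 - 2*s - 15) = (s + 2)*(s + 3)*(s - 5)
(5) = (q + 1)*(q^2 + 3*q + 2) = (q + 1)*(q + 2)*(q + 1)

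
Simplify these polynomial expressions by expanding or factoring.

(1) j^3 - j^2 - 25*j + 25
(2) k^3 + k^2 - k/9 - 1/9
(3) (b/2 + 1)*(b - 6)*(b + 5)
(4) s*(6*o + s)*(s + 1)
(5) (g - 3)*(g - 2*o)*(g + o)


(1) = (j - 5)*(j - 1)*(j + 5)
(2) = (k - 1/3)*(k + 1/3)*(k + 1)
(3) = b^3/2 + b^2/2 - 16*b - 30
(4) = 6*o*s^2 + 6*o*s + s^3 + s^2
(5) = g^3 - g^2*o - 3*g^2 - 2*g*o^2 + 3*g*o + 6*o^2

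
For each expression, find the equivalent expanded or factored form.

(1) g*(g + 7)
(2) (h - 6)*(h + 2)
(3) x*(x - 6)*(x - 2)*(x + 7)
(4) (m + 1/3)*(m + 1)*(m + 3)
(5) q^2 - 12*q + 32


(1) = g^2 + 7*g
(2) = h^2 - 4*h - 12
(3) = x^4 - x^3 - 44*x^2 + 84*x
(4) = m^3 + 13*m^2/3 + 13*m/3 + 1
(5) = (q - 8)*(q - 4)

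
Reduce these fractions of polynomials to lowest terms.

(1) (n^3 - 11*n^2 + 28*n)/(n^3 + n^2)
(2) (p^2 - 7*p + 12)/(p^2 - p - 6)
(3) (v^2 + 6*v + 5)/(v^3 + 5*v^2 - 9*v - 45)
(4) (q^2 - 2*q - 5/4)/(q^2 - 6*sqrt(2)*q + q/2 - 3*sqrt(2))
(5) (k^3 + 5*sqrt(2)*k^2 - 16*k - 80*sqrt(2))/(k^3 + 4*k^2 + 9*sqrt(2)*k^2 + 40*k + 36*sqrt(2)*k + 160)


(1) = (n^2 - 11*n + 28)/(n^2 + n)
(2) = (p - 4)/(p + 2)
(3) = (v + 1)/(v^2 - 9)
(4) = (8*q - 20)/(8*q - 48*sqrt(2))
(5) = (k - 4)/(k + 4*sqrt(2))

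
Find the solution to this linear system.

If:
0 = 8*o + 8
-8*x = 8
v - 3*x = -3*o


Then:
o = -1
v = 0
x = -1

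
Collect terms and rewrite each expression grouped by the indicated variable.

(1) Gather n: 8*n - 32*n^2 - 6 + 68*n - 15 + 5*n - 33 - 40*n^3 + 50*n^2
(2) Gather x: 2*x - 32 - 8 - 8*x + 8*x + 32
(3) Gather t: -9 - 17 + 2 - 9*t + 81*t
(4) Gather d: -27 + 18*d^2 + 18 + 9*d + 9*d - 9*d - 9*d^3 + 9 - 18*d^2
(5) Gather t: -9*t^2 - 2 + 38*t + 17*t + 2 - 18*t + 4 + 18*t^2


(1) = -40*n^3 + 18*n^2 + 81*n - 54
(2) = 2*x - 8
(3) = 72*t - 24
(4) = -9*d^3 + 9*d
(5) = 9*t^2 + 37*t + 4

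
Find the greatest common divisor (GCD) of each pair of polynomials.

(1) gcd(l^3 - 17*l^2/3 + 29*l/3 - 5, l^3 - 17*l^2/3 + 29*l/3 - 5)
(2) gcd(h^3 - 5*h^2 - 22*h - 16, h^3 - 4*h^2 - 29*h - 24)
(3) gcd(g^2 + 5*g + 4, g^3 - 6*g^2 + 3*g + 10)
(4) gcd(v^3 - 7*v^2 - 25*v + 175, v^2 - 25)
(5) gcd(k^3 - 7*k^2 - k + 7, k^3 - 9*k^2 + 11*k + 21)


(1) = l^3 - 17*l^2/3 + 29*l/3 - 5
(2) = gcd((h - 8)*(h + 1)*(h + 2), (h - 8)*(h + 1)*(h + 3)) = h^2 - 7*h - 8
(3) = gcd((g + 1)*(g + 4), (g - 5)*(g - 2)*(g + 1)) = g + 1
(4) = gcd((v - 7)*(v - 5)*(v + 5), (v - 5)*(v + 5)) = v^2 - 25
(5) = k^2 - 6*k - 7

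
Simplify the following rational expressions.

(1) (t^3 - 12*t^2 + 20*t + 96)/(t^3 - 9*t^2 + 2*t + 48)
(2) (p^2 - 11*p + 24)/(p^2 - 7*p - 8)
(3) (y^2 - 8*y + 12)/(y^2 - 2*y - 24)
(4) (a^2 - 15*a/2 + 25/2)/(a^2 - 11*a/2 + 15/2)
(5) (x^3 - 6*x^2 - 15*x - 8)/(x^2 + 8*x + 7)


(1) = (t - 6)/(t - 3)
(2) = (p - 3)/(p + 1)
(3) = (y - 2)/(y + 4)
(4) = (a - 5)/(a - 3)
(5) = (x^2 - 7*x - 8)/(x + 7)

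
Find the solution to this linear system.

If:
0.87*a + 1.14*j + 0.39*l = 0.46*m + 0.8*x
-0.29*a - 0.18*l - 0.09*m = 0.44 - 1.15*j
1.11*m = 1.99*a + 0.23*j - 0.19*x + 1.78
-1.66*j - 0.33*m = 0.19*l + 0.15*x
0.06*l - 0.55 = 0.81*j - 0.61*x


Then:
a = -2.32
j = 0.09
l = 3.22
m = -2.65
x = 0.71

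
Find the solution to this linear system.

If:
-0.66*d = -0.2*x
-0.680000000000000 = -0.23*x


Then:
d = 0.90
x = 2.96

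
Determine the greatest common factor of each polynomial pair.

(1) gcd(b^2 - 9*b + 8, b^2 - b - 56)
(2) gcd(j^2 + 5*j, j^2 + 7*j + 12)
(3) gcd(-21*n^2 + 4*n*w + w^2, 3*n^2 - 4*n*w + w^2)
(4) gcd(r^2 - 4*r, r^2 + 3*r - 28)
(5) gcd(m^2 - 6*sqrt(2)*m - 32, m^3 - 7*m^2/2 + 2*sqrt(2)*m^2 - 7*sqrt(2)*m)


(1) = b - 8
(2) = 1
(3) = -3*n + w
(4) = gcd(r*(r - 4), (r - 4)*(r + 7)) = r - 4
(5) = m + 2*sqrt(2)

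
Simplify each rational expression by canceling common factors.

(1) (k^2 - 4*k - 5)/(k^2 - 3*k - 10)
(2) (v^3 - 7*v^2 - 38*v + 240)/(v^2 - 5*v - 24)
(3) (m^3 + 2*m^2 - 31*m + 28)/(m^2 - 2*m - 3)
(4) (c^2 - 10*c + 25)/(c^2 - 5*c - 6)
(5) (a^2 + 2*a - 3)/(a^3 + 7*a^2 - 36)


(1) = (k + 1)/(k + 2)
(2) = (v^2 + v - 30)/(v + 3)
(3) = (m^3 + 2*m^2 - 31*m + 28)/(m^2 - 2*m - 3)
(4) = (c^2 - 10*c + 25)/(c^2 - 5*c - 6)
(5) = (a - 1)/(a^2 + 4*a - 12)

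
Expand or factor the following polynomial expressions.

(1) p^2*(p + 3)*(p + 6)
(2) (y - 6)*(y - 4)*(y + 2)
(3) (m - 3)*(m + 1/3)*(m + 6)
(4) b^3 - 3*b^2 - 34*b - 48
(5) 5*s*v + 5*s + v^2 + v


(1) = p^4 + 9*p^3 + 18*p^2
(2) = y^3 - 8*y^2 + 4*y + 48
(3) = m^3 + 10*m^2/3 - 17*m - 6
(4) = (b - 8)*(b + 2)*(b + 3)
(5) = (5*s + v)*(v + 1)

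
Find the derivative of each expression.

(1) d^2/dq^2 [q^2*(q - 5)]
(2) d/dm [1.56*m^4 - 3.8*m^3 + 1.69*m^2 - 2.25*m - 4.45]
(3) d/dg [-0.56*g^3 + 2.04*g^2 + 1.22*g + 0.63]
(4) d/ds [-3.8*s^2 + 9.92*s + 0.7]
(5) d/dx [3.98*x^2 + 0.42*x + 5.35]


(1) = 6*q - 10
(2) = 6.24*m^3 - 11.4*m^2 + 3.38*m - 2.25
(3) = -1.68*g^2 + 4.08*g + 1.22
(4) = 9.92 - 7.6*s
(5) = 7.96*x + 0.42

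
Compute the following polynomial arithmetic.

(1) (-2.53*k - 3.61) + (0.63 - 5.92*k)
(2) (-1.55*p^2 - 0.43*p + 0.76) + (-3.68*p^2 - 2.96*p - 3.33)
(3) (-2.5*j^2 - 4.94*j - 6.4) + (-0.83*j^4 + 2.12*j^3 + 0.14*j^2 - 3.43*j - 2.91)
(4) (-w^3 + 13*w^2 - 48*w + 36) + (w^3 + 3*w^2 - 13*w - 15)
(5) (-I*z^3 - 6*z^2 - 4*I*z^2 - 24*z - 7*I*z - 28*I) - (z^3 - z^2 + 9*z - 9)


(1) = -8.45*k - 2.98
(2) = -5.23*p^2 - 3.39*p - 2.57
(3) = -0.83*j^4 + 2.12*j^3 - 2.36*j^2 - 8.37*j - 9.31
(4) = 16*w^2 - 61*w + 21
(5) = -z^3 - I*z^3 - 5*z^2 - 4*I*z^2 - 33*z - 7*I*z + 9 - 28*I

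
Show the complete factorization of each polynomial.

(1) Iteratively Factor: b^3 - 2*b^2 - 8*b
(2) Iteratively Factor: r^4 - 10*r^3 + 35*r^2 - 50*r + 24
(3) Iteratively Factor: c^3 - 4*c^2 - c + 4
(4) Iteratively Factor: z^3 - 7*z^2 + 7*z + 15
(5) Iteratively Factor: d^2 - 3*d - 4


(1) = (b)*(b^2 - 2*b - 8) = b*(b - 4)*(b + 2)
(2) = (r - 1)*(r^3 - 9*r^2 + 26*r - 24) = (r - 2)*(r - 1)*(r^2 - 7*r + 12) = (r - 3)*(r - 2)*(r - 1)*(r - 4)
(3) = (c - 1)*(c^2 - 3*c - 4) = (c - 4)*(c - 1)*(c + 1)
(4) = (z - 3)*(z^2 - 4*z - 5) = (z - 3)*(z + 1)*(z - 5)
(5) = (d + 1)*(d - 4)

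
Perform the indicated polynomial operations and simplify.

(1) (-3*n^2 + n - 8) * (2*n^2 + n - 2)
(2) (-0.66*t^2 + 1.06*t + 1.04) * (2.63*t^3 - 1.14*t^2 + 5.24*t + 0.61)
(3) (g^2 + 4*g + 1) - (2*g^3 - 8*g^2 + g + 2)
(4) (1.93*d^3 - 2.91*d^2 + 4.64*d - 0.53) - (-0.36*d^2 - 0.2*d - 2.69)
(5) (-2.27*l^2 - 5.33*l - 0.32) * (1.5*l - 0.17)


(1) = -6*n^4 - n^3 - 9*n^2 - 10*n + 16
(2) = -1.7358*t^5 + 3.5402*t^4 - 1.9316*t^3 + 3.9662*t^2 + 6.0962*t + 0.6344
(3) = -2*g^3 + 9*g^2 + 3*g - 1
(4) = 1.93*d^3 - 2.55*d^2 + 4.84*d + 2.16
(5) = -3.405*l^3 - 7.6091*l^2 + 0.4261*l + 0.0544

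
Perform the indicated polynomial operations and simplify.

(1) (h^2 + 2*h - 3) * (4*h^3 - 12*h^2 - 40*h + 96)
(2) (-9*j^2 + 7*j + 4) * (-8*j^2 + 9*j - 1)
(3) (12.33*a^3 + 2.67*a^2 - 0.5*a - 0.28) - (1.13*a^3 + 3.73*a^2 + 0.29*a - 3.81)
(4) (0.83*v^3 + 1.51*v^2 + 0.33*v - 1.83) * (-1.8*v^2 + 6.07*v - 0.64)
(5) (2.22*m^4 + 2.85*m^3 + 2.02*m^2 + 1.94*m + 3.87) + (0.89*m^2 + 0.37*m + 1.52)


(1) = 4*h^5 - 4*h^4 - 76*h^3 + 52*h^2 + 312*h - 288
(2) = 72*j^4 - 137*j^3 + 40*j^2 + 29*j - 4
(3) = 11.2*a^3 - 1.06*a^2 - 0.79*a + 3.53
(4) = -1.494*v^5 + 2.3201*v^4 + 8.0405*v^3 + 4.3307*v^2 - 11.3193*v + 1.1712
(5) = 2.22*m^4 + 2.85*m^3 + 2.91*m^2 + 2.31*m + 5.39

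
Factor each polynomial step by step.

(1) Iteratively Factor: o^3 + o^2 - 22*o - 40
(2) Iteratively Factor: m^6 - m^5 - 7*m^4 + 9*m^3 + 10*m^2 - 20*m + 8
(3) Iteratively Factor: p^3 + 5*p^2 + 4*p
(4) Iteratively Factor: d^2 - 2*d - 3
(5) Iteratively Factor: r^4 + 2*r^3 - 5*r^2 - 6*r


(1) = (o - 5)*(o^2 + 6*o + 8) = (o - 5)*(o + 2)*(o + 4)
(2) = (m - 1)*(m^5 - 7*m^3 + 2*m^2 + 12*m - 8) = (m - 1)^2*(m^4 + m^3 - 6*m^2 - 4*m + 8) = (m - 1)^2*(m + 2)*(m^3 - m^2 - 4*m + 4) = (m - 1)^3*(m + 2)*(m^2 - 4) = (m - 1)^3*(m + 2)^2*(m - 2)
(3) = (p)*(p^2 + 5*p + 4) = p*(p + 4)*(p + 1)
(4) = (d - 3)*(d + 1)
(5) = (r + 3)*(r^3 - r^2 - 2*r) = r*(r + 3)*(r^2 - r - 2) = r*(r + 1)*(r + 3)*(r - 2)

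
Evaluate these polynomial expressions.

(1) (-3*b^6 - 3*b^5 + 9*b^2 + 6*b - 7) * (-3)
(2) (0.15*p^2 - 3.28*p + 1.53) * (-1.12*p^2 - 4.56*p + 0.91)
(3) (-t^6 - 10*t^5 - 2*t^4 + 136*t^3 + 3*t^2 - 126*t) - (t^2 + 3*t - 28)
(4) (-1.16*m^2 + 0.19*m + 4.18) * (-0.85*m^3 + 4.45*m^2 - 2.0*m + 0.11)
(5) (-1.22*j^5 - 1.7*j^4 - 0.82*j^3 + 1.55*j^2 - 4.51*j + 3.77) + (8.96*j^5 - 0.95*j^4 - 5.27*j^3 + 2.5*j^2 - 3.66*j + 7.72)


(1) = 9*b^6 + 9*b^5 - 27*b^2 - 18*b + 21
(2) = -0.168*p^4 + 2.9896*p^3 + 13.3797*p^2 - 9.9616*p + 1.3923
(3) = -t^6 - 10*t^5 - 2*t^4 + 136*t^3 + 2*t^2 - 129*t + 28
(4) = 0.986*m^5 - 5.3235*m^4 - 0.3875*m^3 + 18.0934*m^2 - 8.3391*m + 0.4598
(5) = 7.74*j^5 - 2.65*j^4 - 6.09*j^3 + 4.05*j^2 - 8.17*j + 11.49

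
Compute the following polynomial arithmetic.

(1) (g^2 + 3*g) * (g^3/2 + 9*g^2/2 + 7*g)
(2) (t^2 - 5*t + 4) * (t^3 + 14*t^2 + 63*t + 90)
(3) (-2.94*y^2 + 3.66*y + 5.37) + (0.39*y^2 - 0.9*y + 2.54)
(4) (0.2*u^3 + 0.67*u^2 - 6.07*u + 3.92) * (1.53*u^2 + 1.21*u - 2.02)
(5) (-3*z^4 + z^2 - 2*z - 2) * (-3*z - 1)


(1) = g^5/2 + 6*g^4 + 41*g^3/2 + 21*g^2
(2) = t^5 + 9*t^4 - 3*t^3 - 169*t^2 - 198*t + 360
(3) = -2.55*y^2 + 2.76*y + 7.91
(4) = 0.306*u^5 + 1.2671*u^4 - 8.8804*u^3 - 2.7005*u^2 + 17.0046*u - 7.9184
(5) = 9*z^5 + 3*z^4 - 3*z^3 + 5*z^2 + 8*z + 2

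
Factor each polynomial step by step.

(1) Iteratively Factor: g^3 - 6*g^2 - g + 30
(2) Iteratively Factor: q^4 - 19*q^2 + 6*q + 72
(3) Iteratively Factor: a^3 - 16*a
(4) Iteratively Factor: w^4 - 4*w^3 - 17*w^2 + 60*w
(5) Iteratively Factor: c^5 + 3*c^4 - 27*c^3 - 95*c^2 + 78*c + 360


(1) = (g - 5)*(g^2 - g - 6) = (g - 5)*(g + 2)*(g - 3)
(2) = (q - 3)*(q^3 + 3*q^2 - 10*q - 24) = (q - 3)*(q + 4)*(q^2 - q - 6) = (q - 3)*(q + 2)*(q + 4)*(q - 3)
(3) = (a - 4)*(a^2 + 4*a) = (a - 4)*(a + 4)*(a)
(4) = (w)*(w^3 - 4*w^2 - 17*w + 60) = w*(w - 3)*(w^2 - w - 20) = w*(w - 5)*(w - 3)*(w + 4)
(5) = (c + 3)*(c^4 - 27*c^2 - 14*c + 120) = (c + 3)^2*(c^3 - 3*c^2 - 18*c + 40) = (c - 2)*(c + 3)^2*(c^2 - c - 20) = (c - 5)*(c - 2)*(c + 3)^2*(c + 4)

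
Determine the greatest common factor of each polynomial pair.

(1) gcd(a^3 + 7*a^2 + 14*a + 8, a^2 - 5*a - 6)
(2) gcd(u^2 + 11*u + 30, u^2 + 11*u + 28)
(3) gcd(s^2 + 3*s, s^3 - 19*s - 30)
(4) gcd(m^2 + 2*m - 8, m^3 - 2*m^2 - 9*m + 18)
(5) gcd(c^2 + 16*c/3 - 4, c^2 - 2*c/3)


(1) = a + 1
(2) = gcd((u + 5)*(u + 6), (u + 4)*(u + 7)) = 1
(3) = s + 3
(4) = gcd((m - 2)*(m + 4), (m - 3)*(m - 2)*(m + 3)) = m - 2
(5) = gcd((c - 2/3)*(c + 6), c*(c - 2/3)) = c - 2/3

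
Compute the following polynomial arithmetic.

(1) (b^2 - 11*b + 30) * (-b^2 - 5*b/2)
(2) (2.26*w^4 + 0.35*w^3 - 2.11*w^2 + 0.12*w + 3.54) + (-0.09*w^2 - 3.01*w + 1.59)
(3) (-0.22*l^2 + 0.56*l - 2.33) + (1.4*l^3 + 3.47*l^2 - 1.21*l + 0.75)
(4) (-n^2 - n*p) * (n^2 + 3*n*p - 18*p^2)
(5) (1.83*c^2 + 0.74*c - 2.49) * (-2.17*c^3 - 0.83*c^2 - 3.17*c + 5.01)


(1) = -b^4 + 17*b^3/2 - 5*b^2/2 - 75*b
(2) = 2.26*w^4 + 0.35*w^3 - 2.2*w^2 - 2.89*w + 5.13
(3) = 1.4*l^3 + 3.25*l^2 - 0.65*l - 1.58
(4) = -n^4 - 4*n^3*p + 15*n^2*p^2 + 18*n*p^3
(5) = -3.9711*c^5 - 3.1247*c^4 - 1.012*c^3 + 8.8892*c^2 + 11.6007*c - 12.4749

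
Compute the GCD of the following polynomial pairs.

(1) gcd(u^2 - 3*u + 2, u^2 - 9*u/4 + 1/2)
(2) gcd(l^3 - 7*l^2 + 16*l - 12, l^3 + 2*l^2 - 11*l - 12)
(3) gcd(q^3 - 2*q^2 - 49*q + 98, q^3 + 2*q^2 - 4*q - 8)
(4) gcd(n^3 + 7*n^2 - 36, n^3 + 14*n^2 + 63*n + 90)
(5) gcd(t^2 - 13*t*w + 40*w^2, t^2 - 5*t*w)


(1) = u - 2
(2) = gcd((l - 3)*(l - 2)^2, (l - 3)*(l + 1)*(l + 4)) = l - 3
(3) = gcd((q - 7)*(q - 2)*(q + 7), (q - 2)*(q + 2)^2) = q - 2
(4) = gcd((n - 2)*(n + 3)*(n + 6), (n + 3)*(n + 5)*(n + 6)) = n^2 + 9*n + 18
(5) = t - 5*w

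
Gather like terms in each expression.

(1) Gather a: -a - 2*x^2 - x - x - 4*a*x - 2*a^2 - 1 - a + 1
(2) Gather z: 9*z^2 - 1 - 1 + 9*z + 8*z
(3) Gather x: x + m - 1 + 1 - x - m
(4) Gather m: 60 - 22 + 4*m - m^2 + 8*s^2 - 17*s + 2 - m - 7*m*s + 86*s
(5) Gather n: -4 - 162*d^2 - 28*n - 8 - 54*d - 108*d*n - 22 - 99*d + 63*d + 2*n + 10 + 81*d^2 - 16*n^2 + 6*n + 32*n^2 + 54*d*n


(1) = -2*a^2 + a*(-4*x - 2) - 2*x^2 - 2*x
(2) = 9*z^2 + 17*z - 2
(3) = 0
(4) = -m^2 + m*(3 - 7*s) + 8*s^2 + 69*s + 40
(5) = -81*d^2 - 90*d + 16*n^2 + n*(-54*d - 20) - 24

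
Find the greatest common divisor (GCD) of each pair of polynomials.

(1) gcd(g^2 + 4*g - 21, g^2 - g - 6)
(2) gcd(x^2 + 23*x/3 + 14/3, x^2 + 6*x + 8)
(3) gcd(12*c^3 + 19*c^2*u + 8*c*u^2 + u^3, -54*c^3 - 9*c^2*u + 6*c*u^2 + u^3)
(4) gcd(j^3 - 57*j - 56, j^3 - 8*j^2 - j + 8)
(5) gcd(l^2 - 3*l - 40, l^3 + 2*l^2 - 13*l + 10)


(1) = gcd((g - 3)*(g + 7), (g - 3)*(g + 2)) = g - 3
(2) = gcd((x + 2/3)*(x + 7), (x + 2)*(x + 4)) = 1
(3) = 3*c + u
(4) = j^2 - 7*j - 8
(5) = gcd((l - 8)*(l + 5), (l - 2)*(l - 1)*(l + 5)) = l + 5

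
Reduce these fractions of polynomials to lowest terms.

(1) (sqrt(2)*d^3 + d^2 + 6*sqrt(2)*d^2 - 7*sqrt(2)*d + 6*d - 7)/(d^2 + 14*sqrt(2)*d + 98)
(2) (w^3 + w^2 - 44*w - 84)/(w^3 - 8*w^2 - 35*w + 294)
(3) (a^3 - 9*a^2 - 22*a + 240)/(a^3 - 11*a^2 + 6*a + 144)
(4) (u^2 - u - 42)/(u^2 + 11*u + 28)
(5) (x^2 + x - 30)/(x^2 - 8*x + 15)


(1) = (sqrt(2)*d^3 + d^2*(1 + 6*sqrt(2)) + d*(6 - 7*sqrt(2)) - 7)/(d^2 + 14*sqrt(2)*d + 98)
(2) = (w + 2)/(w - 7)
(3) = (a + 5)/(a + 3)
(4) = (u^2 - u - 42)/(u^2 + 11*u + 28)
(5) = (x + 6)/(x - 3)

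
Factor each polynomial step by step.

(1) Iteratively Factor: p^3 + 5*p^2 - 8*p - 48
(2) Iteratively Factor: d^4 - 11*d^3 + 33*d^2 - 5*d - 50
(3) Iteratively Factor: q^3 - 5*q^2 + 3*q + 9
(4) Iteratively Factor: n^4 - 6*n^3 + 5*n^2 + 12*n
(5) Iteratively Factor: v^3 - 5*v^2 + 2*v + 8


(1) = (p - 3)*(p^2 + 8*p + 16) = (p - 3)*(p + 4)*(p + 4)
(2) = (d - 5)*(d^3 - 6*d^2 + 3*d + 10) = (d - 5)^2*(d^2 - d - 2) = (d - 5)^2*(d + 1)*(d - 2)
(3) = (q - 3)*(q^2 - 2*q - 3) = (q - 3)*(q + 1)*(q - 3)
(4) = (n - 3)*(n^3 - 3*n^2 - 4*n) = n*(n - 3)*(n^2 - 3*n - 4) = n*(n - 4)*(n - 3)*(n + 1)
(5) = (v - 4)*(v^2 - v - 2) = (v - 4)*(v + 1)*(v - 2)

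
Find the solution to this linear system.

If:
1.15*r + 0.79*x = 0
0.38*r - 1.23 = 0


Then:
r = 3.24
x = -4.71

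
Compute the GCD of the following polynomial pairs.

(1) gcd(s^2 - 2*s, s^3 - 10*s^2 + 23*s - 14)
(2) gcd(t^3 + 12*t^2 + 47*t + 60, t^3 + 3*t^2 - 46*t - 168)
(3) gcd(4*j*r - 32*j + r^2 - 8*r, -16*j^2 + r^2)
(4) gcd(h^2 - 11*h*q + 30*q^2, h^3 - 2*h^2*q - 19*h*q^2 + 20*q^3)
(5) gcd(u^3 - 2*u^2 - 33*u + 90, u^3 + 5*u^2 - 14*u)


(1) = gcd(s*(s - 2), (s - 7)*(s - 2)*(s - 1)) = s - 2
(2) = t + 4
(3) = gcd((4*j + r)*(r - 8), (-4*j + r)*(4*j + r)) = 4*j + r
(4) = gcd((h - 6*q)*(h - 5*q), (h - 5*q)*(h - q)*(h + 4*q)) = -h + 5*q
(5) = 1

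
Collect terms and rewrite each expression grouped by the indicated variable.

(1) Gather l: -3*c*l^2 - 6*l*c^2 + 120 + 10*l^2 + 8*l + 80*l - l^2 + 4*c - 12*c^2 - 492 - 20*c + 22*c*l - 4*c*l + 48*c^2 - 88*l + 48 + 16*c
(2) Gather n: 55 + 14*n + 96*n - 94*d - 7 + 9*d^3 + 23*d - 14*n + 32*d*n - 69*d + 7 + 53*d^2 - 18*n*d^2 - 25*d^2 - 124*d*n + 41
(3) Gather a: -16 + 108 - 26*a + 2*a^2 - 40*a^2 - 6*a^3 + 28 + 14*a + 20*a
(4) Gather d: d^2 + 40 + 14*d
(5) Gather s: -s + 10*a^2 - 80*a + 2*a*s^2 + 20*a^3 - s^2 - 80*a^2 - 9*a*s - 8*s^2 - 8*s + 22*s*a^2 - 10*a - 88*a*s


(1) = 36*c^2 + l^2*(9 - 3*c) + l*(-6*c^2 + 18*c) - 324
(2) = 9*d^3 + 28*d^2 - 140*d + n*(-18*d^2 - 92*d + 96) + 96
(3) = -6*a^3 - 38*a^2 + 8*a + 120
(4) = d^2 + 14*d + 40
(5) = 20*a^3 - 70*a^2 - 90*a + s^2*(2*a - 9) + s*(22*a^2 - 97*a - 9)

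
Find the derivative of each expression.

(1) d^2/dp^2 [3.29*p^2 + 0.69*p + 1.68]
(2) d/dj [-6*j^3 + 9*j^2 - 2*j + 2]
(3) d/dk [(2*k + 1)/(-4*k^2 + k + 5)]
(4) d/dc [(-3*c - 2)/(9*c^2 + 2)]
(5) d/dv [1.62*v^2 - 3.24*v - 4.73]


(1) = 6.58000000000000
(2) = -18*j^2 + 18*j - 2
(3) = (-8*k^2 + 2*k + (2*k + 1)*(8*k - 1) + 10)/(-4*k^2 + k + 5)^2
(4) = 3*(9*c^2 + 12*c - 2)/(81*c^4 + 36*c^2 + 4)
(5) = 3.24*v - 3.24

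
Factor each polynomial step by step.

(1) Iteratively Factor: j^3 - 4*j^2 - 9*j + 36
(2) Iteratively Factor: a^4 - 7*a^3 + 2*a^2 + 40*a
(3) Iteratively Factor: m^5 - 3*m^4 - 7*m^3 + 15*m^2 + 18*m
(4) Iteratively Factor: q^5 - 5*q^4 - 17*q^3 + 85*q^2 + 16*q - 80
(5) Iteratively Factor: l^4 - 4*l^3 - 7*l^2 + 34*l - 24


(1) = (j - 4)*(j^2 - 9) = (j - 4)*(j + 3)*(j - 3)
(2) = (a + 2)*(a^3 - 9*a^2 + 20*a) = (a - 4)*(a + 2)*(a^2 - 5*a) = a*(a - 4)*(a + 2)*(a - 5)
(3) = (m)*(m^4 - 3*m^3 - 7*m^2 + 15*m + 18) = m*(m - 3)*(m^3 - 7*m - 6) = m*(m - 3)*(m + 2)*(m^2 - 2*m - 3) = m*(m - 3)*(m + 1)*(m + 2)*(m - 3)
(4) = (q - 1)*(q^4 - 4*q^3 - 21*q^2 + 64*q + 80) = (q - 5)*(q - 1)*(q^3 + q^2 - 16*q - 16) = (q - 5)*(q - 4)*(q - 1)*(q^2 + 5*q + 4) = (q - 5)*(q - 4)*(q - 1)*(q + 1)*(q + 4)
(5) = (l - 1)*(l^3 - 3*l^2 - 10*l + 24) = (l - 2)*(l - 1)*(l^2 - l - 12) = (l - 2)*(l - 1)*(l + 3)*(l - 4)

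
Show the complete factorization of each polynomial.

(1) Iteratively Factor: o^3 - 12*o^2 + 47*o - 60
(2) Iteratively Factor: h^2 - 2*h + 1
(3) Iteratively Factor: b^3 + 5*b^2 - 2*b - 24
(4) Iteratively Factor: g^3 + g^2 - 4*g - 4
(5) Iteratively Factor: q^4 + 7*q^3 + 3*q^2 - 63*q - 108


(1) = (o - 3)*(o^2 - 9*o + 20) = (o - 5)*(o - 3)*(o - 4)
(2) = (h - 1)*(h - 1)
(3) = (b + 4)*(b^2 + b - 6) = (b - 2)*(b + 4)*(b + 3)
(4) = (g + 1)*(g^2 - 4) = (g - 2)*(g + 1)*(g + 2)
(5) = (q + 4)*(q^3 + 3*q^2 - 9*q - 27) = (q + 3)*(q + 4)*(q^2 - 9) = (q - 3)*(q + 3)*(q + 4)*(q + 3)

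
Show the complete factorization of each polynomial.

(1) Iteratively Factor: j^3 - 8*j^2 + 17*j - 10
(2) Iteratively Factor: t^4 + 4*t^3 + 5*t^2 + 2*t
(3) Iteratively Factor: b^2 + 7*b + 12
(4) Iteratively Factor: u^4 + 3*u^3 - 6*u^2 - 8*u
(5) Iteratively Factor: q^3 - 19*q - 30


(1) = (j - 5)*(j^2 - 3*j + 2) = (j - 5)*(j - 2)*(j - 1)
(2) = (t + 2)*(t^3 + 2*t^2 + t) = t*(t + 2)*(t^2 + 2*t + 1) = t*(t + 1)*(t + 2)*(t + 1)
(3) = (b + 4)*(b + 3)
(4) = (u + 4)*(u^3 - u^2 - 2*u) = (u - 2)*(u + 4)*(u^2 + u) = u*(u - 2)*(u + 4)*(u + 1)
(5) = (q + 3)*(q^2 - 3*q - 10) = (q - 5)*(q + 3)*(q + 2)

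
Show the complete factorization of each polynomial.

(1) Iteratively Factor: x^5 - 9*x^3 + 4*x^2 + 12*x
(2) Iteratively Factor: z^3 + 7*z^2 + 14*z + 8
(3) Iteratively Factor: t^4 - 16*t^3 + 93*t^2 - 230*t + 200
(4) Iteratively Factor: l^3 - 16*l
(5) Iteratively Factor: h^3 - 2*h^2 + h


(1) = (x - 2)*(x^4 + 2*x^3 - 5*x^2 - 6*x) = x*(x - 2)*(x^3 + 2*x^2 - 5*x - 6) = x*(x - 2)*(x + 3)*(x^2 - x - 2) = x*(x - 2)*(x + 1)*(x + 3)*(x - 2)
(2) = (z + 4)*(z^2 + 3*z + 2) = (z + 1)*(z + 4)*(z + 2)
(3) = (t - 2)*(t^3 - 14*t^2 + 65*t - 100) = (t - 5)*(t - 2)*(t^2 - 9*t + 20) = (t - 5)*(t - 4)*(t - 2)*(t - 5)
(4) = (l - 4)*(l^2 + 4*l) = l*(l - 4)*(l + 4)
(5) = (h - 1)*(h^2 - h) = (h - 1)^2*(h)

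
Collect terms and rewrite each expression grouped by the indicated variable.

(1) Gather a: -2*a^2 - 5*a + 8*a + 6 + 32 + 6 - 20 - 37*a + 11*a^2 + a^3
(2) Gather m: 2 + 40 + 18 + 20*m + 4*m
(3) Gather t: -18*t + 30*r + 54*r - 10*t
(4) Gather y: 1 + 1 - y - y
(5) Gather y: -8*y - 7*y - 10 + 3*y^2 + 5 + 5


(1) = a^3 + 9*a^2 - 34*a + 24
(2) = 24*m + 60
(3) = 84*r - 28*t
(4) = 2 - 2*y
(5) = 3*y^2 - 15*y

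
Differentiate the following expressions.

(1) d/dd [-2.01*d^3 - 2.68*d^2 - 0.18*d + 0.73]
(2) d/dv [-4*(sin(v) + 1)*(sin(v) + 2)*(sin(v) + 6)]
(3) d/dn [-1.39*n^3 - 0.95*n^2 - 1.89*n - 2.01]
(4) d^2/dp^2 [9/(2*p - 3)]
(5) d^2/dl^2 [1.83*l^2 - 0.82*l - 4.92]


(1) = -6.03*d^2 - 5.36*d - 0.18
(2) = 4*(-18*sin(v) + 3*cos(v)^2 - 23)*cos(v)
(3) = -4.17*n^2 - 1.9*n - 1.89
(4) = 72/(2*p - 3)^3
(5) = 3.66000000000000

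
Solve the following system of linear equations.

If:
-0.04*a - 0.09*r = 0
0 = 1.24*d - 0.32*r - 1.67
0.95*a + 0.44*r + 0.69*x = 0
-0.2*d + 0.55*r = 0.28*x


Then:
a = 3.18
d = 0.98
r = -1.41
x = -3.48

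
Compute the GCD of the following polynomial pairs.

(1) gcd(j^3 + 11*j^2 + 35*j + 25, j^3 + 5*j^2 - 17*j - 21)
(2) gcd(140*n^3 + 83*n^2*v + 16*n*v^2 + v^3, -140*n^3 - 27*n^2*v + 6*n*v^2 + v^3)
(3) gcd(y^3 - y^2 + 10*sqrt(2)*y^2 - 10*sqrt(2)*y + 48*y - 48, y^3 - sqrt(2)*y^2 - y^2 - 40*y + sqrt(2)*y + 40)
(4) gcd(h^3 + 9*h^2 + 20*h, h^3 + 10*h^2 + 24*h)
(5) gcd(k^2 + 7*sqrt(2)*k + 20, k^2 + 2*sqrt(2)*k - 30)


(1) = gcd((j + 1)*(j + 5)^2, (j - 3)*(j + 1)*(j + 7)) = j + 1
(2) = 28*n^2 + 11*n*v + v^2
(3) = gcd((y - 1)*(y + 4*sqrt(2))*(y + 6*sqrt(2)), (y - 1)*(y - 5*sqrt(2))*(y + 4*sqrt(2))) = y^2 + y*(-1 + 4*sqrt(2)) - 4*sqrt(2)
(4) = h^2 + 4*h
(5) = k + 5*sqrt(2)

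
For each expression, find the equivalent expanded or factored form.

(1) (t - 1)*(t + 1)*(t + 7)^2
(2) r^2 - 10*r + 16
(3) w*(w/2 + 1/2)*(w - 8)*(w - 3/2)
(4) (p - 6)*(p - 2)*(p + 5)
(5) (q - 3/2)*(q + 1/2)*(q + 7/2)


(1) = t^4 + 14*t^3 + 48*t^2 - 14*t - 49
(2) = (r - 8)*(r - 2)
(3) = w^4/2 - 17*w^3/4 + 5*w^2/4 + 6*w
(4) = p^3 - 3*p^2 - 28*p + 60
(5) = q^3 + 5*q^2/2 - 17*q/4 - 21/8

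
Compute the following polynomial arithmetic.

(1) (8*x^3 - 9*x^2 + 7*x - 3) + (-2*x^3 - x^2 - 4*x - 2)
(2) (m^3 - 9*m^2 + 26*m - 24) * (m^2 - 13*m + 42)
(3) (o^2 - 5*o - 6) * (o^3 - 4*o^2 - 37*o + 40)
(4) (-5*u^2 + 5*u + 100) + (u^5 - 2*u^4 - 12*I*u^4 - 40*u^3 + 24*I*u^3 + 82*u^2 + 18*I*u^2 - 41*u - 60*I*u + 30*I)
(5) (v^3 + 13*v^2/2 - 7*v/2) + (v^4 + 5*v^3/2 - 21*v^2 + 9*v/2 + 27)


(1) = 6*x^3 - 10*x^2 + 3*x - 5
(2) = m^5 - 22*m^4 + 185*m^3 - 740*m^2 + 1404*m - 1008
(3) = o^5 - 9*o^4 - 23*o^3 + 249*o^2 + 22*o - 240
(4) = u^5 - 2*u^4 - 12*I*u^4 - 40*u^3 + 24*I*u^3 + 77*u^2 + 18*I*u^2 - 36*u - 60*I*u + 100 + 30*I
(5) = v^4 + 7*v^3/2 - 29*v^2/2 + v + 27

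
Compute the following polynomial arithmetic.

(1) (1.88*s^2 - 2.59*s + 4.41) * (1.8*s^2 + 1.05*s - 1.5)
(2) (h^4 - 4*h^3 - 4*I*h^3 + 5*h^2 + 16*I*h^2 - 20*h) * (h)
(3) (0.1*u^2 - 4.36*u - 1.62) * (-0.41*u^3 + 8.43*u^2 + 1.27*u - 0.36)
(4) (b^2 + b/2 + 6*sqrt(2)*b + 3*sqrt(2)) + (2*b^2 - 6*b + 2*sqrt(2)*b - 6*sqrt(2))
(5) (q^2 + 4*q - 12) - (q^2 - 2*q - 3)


(1) = 3.384*s^4 - 2.688*s^3 + 2.3985*s^2 + 8.5155*s - 6.615
(2) = h^5 - 4*h^4 - 4*I*h^4 + 5*h^3 + 16*I*h^3 - 20*h^2
(3) = -0.041*u^5 + 2.6306*u^4 - 35.9636*u^3 - 19.2298*u^2 - 0.4878*u + 0.5832
(4) = 3*b^2 - 11*b/2 + 8*sqrt(2)*b - 3*sqrt(2)
(5) = 6*q - 9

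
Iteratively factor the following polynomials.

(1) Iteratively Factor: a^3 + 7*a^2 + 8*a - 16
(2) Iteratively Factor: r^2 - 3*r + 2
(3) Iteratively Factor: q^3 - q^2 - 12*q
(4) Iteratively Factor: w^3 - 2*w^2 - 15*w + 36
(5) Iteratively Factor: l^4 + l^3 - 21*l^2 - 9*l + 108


(1) = (a + 4)*(a^2 + 3*a - 4) = (a + 4)^2*(a - 1)
(2) = (r - 1)*(r - 2)
(3) = (q)*(q^2 - q - 12) = q*(q + 3)*(q - 4)
(4) = (w - 3)*(w^2 + w - 12) = (w - 3)^2*(w + 4)
(5) = (l - 3)*(l^3 + 4*l^2 - 9*l - 36) = (l - 3)*(l + 4)*(l^2 - 9) = (l - 3)*(l + 3)*(l + 4)*(l - 3)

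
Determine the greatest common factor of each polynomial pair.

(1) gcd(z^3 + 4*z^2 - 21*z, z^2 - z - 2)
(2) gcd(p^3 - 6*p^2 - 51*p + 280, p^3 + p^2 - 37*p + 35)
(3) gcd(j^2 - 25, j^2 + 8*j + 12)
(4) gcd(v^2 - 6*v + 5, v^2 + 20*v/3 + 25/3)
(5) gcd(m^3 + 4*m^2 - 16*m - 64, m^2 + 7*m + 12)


(1) = 1
(2) = p^2 + 2*p - 35
(3) = gcd((j - 5)*(j + 5), (j + 2)*(j + 6)) = 1
(4) = 1
(5) = gcd((m - 4)*(m + 4)^2, (m + 3)*(m + 4)) = m + 4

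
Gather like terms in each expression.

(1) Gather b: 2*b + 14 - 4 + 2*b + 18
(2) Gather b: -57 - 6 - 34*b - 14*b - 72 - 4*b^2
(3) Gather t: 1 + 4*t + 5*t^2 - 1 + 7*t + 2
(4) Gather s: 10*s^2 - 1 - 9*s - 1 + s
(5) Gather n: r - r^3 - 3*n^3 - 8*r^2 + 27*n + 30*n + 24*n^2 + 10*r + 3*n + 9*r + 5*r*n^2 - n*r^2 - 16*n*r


(1) = 4*b + 28
(2) = -4*b^2 - 48*b - 135
(3) = 5*t^2 + 11*t + 2
(4) = 10*s^2 - 8*s - 2
(5) = -3*n^3 + n^2*(5*r + 24) + n*(-r^2 - 16*r + 60) - r^3 - 8*r^2 + 20*r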